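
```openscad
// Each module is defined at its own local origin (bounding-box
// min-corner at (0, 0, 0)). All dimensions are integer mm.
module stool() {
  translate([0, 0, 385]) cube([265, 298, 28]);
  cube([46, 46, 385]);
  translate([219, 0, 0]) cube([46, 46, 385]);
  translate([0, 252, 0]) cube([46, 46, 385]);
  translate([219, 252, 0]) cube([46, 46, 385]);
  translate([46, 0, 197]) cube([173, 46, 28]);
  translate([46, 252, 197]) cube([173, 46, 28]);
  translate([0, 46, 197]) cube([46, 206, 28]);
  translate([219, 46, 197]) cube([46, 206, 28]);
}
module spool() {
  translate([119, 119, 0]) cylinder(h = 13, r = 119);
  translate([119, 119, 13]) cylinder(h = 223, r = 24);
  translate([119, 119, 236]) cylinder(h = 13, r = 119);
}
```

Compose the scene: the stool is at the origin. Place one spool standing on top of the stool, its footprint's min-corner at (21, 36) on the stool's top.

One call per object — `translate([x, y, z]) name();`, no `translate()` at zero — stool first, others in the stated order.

stool();
translate([21, 36, 413]) spool();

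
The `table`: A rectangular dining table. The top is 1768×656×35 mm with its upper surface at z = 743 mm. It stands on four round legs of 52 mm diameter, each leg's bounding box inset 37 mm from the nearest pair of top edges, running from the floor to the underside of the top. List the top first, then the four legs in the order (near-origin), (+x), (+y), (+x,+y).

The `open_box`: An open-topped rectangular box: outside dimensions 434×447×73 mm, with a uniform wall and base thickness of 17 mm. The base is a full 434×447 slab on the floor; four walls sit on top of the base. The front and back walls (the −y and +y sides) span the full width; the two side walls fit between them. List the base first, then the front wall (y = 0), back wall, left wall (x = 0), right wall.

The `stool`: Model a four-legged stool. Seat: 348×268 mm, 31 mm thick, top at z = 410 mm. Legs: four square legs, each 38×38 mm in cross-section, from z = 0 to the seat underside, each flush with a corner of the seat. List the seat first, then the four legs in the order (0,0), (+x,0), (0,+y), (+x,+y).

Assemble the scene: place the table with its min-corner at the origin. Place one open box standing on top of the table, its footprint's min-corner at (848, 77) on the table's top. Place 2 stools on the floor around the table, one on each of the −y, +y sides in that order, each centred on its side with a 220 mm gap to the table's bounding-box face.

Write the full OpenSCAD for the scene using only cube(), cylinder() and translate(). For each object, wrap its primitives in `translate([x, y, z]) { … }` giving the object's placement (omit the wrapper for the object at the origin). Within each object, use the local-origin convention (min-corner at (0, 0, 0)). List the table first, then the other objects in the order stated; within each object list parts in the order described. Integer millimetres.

translate([0, 0, 708]) cube([1768, 656, 35]);
translate([63, 63, 0]) cylinder(h = 708, r = 26);
translate([1705, 63, 0]) cylinder(h = 708, r = 26);
translate([63, 593, 0]) cylinder(h = 708, r = 26);
translate([1705, 593, 0]) cylinder(h = 708, r = 26);
translate([848, 77, 743]) {
  cube([434, 447, 17]);
  translate([0, 0, 17]) cube([434, 17, 56]);
  translate([0, 430, 17]) cube([434, 17, 56]);
  translate([0, 17, 17]) cube([17, 413, 56]);
  translate([417, 17, 17]) cube([17, 413, 56]);
}
translate([710, -488, 0]) {
  translate([0, 0, 379]) cube([348, 268, 31]);
  cube([38, 38, 379]);
  translate([310, 0, 0]) cube([38, 38, 379]);
  translate([0, 230, 0]) cube([38, 38, 379]);
  translate([310, 230, 0]) cube([38, 38, 379]);
}
translate([710, 876, 0]) {
  translate([0, 0, 379]) cube([348, 268, 31]);
  cube([38, 38, 379]);
  translate([310, 0, 0]) cube([38, 38, 379]);
  translate([0, 230, 0]) cube([38, 38, 379]);
  translate([310, 230, 0]) cube([38, 38, 379]);
}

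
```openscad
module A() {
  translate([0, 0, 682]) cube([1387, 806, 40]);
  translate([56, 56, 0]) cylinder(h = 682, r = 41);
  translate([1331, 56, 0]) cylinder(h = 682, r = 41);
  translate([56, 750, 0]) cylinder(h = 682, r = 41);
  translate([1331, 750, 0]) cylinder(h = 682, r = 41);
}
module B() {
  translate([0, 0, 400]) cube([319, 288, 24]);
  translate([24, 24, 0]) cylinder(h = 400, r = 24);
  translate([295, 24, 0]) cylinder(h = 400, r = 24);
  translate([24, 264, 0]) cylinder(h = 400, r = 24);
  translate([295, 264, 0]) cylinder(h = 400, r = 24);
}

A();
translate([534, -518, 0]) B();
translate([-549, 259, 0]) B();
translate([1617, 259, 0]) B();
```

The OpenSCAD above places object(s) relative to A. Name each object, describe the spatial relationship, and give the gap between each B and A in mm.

A is a table. B is a stool. Three stools sit around the table at the −y, −x, +x sides. The gap between each stool and the table is 230 mm.

Each stool's nearest face is 230 mm from the table's bounding box.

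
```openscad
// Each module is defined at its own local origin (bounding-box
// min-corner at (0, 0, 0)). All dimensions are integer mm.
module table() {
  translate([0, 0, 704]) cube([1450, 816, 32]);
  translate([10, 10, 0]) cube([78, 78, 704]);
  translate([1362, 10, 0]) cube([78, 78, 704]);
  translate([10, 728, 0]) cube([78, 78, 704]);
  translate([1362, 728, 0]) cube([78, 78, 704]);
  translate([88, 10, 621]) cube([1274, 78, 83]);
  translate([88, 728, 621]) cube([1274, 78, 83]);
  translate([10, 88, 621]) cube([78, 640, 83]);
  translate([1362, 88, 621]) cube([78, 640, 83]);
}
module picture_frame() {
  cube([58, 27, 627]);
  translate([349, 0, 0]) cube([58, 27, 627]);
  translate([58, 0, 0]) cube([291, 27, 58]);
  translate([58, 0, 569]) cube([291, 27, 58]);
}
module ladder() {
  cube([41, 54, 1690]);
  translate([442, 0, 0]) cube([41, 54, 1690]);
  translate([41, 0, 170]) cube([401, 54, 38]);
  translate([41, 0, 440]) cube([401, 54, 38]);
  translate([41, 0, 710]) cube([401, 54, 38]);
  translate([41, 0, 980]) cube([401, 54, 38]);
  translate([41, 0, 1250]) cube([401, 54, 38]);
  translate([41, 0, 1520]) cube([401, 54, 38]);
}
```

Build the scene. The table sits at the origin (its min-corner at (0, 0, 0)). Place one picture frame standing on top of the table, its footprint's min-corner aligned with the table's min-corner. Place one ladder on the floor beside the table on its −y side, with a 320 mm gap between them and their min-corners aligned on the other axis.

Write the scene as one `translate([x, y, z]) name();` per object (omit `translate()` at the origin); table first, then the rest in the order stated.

table();
translate([0, 0, 736]) picture_frame();
translate([0, -374, 0]) ladder();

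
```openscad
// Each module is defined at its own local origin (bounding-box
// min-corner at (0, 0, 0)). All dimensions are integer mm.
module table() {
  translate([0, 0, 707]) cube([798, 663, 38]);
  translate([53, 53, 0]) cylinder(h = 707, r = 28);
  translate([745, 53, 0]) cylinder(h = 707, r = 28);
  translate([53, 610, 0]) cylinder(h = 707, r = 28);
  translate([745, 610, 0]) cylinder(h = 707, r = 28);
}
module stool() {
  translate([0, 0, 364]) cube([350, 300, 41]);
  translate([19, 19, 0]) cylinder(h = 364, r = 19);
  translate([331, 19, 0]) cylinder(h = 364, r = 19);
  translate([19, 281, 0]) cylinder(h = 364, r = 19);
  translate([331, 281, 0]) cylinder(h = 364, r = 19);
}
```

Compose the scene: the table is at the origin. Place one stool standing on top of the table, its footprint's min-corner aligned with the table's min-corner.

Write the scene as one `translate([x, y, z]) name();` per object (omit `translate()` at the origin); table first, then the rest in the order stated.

table();
translate([0, 0, 745]) stool();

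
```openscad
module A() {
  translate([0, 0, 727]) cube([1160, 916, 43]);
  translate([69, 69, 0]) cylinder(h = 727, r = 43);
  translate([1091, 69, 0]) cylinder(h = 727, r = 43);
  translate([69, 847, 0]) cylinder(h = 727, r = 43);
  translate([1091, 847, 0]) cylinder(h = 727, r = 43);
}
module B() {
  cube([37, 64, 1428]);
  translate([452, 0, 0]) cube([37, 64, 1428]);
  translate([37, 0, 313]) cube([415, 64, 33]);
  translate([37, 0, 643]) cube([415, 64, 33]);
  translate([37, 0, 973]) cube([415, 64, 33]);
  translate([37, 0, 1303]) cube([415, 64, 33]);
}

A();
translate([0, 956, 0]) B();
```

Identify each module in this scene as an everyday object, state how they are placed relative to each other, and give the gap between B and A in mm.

The ladder's nearest face is 40 mm from the table's +y face.

A is a table. B is a ladder. The ladder is on the floor beside the table on its +y side. The gap between the ladder and the table is 40 mm.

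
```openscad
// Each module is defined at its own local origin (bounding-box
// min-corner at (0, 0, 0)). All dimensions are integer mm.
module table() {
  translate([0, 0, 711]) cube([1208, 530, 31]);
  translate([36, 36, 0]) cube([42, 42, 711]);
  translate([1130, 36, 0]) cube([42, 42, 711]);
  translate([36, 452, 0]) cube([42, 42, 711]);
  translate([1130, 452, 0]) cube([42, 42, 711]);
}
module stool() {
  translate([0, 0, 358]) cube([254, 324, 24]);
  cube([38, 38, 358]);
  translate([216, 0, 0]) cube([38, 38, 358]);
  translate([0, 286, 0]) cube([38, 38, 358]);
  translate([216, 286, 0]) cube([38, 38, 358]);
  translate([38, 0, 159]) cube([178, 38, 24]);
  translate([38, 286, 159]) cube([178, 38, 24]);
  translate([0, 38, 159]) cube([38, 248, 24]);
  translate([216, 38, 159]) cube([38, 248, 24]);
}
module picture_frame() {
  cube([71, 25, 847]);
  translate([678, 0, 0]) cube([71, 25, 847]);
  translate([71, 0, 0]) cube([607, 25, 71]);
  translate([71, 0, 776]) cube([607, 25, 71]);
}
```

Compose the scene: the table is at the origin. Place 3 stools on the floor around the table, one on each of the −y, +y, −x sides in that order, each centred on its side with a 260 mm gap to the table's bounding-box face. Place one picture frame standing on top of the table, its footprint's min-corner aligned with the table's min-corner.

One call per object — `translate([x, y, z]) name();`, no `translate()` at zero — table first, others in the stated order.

table();
translate([477, -584, 0]) stool();
translate([477, 790, 0]) stool();
translate([-514, 103, 0]) stool();
translate([0, 0, 742]) picture_frame();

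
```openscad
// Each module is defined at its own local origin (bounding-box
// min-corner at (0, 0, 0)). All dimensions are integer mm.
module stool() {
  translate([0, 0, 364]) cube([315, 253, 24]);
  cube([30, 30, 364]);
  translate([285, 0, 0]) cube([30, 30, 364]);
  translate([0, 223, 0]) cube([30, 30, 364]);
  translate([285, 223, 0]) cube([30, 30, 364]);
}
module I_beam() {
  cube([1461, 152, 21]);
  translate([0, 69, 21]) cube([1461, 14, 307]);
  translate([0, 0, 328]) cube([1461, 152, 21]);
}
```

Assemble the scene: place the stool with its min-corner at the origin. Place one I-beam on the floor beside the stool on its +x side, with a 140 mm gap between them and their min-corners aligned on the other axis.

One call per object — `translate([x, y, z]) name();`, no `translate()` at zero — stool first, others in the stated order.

stool();
translate([455, 0, 0]) I_beam();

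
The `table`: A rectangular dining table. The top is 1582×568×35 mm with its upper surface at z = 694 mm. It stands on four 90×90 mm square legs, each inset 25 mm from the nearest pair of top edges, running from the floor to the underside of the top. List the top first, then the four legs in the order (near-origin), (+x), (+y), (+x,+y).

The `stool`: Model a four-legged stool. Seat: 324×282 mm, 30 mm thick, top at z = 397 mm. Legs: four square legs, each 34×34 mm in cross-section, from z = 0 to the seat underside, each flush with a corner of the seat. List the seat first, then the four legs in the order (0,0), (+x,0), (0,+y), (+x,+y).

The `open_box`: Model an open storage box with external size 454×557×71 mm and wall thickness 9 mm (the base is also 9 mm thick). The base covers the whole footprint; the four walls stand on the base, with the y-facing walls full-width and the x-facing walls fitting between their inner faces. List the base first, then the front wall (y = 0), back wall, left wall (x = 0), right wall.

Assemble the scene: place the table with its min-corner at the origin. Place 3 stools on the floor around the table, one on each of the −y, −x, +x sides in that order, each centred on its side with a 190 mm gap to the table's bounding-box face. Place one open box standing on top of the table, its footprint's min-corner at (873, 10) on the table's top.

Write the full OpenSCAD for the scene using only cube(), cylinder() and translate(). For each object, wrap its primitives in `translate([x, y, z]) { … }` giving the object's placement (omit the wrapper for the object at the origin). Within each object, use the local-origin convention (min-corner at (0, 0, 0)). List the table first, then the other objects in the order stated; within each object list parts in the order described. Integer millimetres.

translate([0, 0, 659]) cube([1582, 568, 35]);
translate([25, 25, 0]) cube([90, 90, 659]);
translate([1467, 25, 0]) cube([90, 90, 659]);
translate([25, 453, 0]) cube([90, 90, 659]);
translate([1467, 453, 0]) cube([90, 90, 659]);
translate([629, -472, 0]) {
  translate([0, 0, 367]) cube([324, 282, 30]);
  cube([34, 34, 367]);
  translate([290, 0, 0]) cube([34, 34, 367]);
  translate([0, 248, 0]) cube([34, 34, 367]);
  translate([290, 248, 0]) cube([34, 34, 367]);
}
translate([-514, 143, 0]) {
  translate([0, 0, 367]) cube([324, 282, 30]);
  cube([34, 34, 367]);
  translate([290, 0, 0]) cube([34, 34, 367]);
  translate([0, 248, 0]) cube([34, 34, 367]);
  translate([290, 248, 0]) cube([34, 34, 367]);
}
translate([1772, 143, 0]) {
  translate([0, 0, 367]) cube([324, 282, 30]);
  cube([34, 34, 367]);
  translate([290, 0, 0]) cube([34, 34, 367]);
  translate([0, 248, 0]) cube([34, 34, 367]);
  translate([290, 248, 0]) cube([34, 34, 367]);
}
translate([873, 10, 694]) {
  cube([454, 557, 9]);
  translate([0, 0, 9]) cube([454, 9, 62]);
  translate([0, 548, 9]) cube([454, 9, 62]);
  translate([0, 9, 9]) cube([9, 539, 62]);
  translate([445, 9, 9]) cube([9, 539, 62]);
}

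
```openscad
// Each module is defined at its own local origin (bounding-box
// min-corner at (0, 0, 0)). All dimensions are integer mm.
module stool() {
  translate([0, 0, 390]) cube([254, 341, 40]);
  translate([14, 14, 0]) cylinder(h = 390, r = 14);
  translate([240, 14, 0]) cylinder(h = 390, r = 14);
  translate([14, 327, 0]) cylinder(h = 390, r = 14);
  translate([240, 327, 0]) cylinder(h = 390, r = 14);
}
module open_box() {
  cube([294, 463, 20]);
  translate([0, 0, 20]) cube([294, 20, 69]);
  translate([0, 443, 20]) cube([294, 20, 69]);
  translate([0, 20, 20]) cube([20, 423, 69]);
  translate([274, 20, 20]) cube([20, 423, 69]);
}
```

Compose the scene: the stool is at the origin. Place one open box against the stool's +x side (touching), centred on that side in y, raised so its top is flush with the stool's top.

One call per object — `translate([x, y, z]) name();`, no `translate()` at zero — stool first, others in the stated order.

stool();
translate([254, -61, 341]) open_box();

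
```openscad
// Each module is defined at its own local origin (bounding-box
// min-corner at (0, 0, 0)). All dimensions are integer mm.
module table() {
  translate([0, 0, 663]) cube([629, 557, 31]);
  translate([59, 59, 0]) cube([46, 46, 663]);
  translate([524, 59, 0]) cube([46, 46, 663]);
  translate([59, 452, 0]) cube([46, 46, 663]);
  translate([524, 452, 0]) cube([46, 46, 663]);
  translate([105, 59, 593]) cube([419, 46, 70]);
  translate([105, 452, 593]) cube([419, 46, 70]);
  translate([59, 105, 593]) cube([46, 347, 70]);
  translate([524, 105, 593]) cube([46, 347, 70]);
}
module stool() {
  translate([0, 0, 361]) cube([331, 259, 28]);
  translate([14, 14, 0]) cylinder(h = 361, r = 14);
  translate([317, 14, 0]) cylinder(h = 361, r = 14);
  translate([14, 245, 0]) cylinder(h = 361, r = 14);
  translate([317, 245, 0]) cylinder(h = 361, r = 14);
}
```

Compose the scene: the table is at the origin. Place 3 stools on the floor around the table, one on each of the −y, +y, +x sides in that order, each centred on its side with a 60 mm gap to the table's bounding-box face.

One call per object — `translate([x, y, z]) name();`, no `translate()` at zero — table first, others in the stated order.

table();
translate([149, -319, 0]) stool();
translate([149, 617, 0]) stool();
translate([689, 149, 0]) stool();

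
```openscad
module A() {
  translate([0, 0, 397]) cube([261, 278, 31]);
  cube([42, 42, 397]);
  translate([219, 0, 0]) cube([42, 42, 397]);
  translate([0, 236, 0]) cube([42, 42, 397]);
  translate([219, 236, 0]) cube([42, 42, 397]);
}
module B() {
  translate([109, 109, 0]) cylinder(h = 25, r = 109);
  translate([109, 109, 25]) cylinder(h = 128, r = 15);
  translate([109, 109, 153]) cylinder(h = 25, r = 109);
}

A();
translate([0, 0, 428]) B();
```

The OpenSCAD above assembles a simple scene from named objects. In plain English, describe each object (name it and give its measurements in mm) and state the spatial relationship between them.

A is a four-legged stool. The seat is a 261×278×31 mm slab whose top surface is at z = 428 mm; four square legs, each 42×42 mm in cross-section, run from the floor (z = 0) to the underside of the seat, each flush with a corner of the seat.

B is a spool: two coaxial disc flanges of radius 109 mm and thickness 25 mm, joined by a core cylinder of radius 15 mm and height 128 mm. The lower flange rests on z = 0 and the three cylinders share a vertical axis.

The spool is on top of the stool.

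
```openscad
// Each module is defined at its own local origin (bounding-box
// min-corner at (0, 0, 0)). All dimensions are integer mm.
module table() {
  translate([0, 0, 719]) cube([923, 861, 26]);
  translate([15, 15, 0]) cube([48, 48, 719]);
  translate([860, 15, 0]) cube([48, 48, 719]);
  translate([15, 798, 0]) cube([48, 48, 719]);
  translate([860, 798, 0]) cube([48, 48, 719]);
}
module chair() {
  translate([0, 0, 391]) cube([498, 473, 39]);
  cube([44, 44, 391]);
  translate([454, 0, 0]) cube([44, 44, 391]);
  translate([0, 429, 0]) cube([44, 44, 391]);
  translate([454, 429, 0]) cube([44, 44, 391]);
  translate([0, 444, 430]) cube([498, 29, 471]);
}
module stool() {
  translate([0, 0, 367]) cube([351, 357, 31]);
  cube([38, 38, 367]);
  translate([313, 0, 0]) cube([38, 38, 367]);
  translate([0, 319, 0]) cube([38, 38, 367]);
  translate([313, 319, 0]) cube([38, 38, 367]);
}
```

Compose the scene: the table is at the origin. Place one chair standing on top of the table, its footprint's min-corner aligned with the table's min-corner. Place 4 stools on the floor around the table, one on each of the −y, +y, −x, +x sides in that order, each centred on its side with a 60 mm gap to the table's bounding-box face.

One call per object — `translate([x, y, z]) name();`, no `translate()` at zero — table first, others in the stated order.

table();
translate([0, 0, 745]) chair();
translate([286, -417, 0]) stool();
translate([286, 921, 0]) stool();
translate([-411, 252, 0]) stool();
translate([983, 252, 0]) stool();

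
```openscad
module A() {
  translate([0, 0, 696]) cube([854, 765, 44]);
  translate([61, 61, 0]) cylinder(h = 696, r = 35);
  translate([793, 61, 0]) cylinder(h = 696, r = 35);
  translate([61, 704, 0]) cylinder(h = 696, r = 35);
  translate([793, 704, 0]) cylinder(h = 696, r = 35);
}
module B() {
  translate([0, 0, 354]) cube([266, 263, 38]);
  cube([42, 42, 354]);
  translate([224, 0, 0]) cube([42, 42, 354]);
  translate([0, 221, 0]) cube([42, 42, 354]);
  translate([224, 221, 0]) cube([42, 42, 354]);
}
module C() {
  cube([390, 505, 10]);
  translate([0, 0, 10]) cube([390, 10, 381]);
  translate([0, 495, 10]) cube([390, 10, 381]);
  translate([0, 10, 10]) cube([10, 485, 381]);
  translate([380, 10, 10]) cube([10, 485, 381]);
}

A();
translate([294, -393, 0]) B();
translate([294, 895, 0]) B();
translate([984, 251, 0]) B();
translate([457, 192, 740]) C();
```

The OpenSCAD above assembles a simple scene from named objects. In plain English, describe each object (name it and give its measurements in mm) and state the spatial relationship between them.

A is a table with a 854×765 mm rectangular top, 44 mm thick, top surface at z = 740 mm, supported by four round legs of 70 mm diameter, each leg's bounding box inset 26 mm from the nearest pair of top edges, running from the floor.

B is a four-legged stool. The seat is a 266×263×38 mm slab whose top surface is at z = 392 mm; four square legs, each 42×42 mm in cross-section, run from the floor (z = 0) to the underside of the seat, each flush with a corner of the seat.

C is an open storage box with external size 390×505×391 mm and wall thickness 10 mm (the base is also 10 mm thick). The base covers the whole footprint; the four walls stand on the base, with the y-facing walls full-width and the x-facing walls fitting between their inner faces.

Three stools sit around the table at the −y, +y, +x sides. The open box is on top of the table.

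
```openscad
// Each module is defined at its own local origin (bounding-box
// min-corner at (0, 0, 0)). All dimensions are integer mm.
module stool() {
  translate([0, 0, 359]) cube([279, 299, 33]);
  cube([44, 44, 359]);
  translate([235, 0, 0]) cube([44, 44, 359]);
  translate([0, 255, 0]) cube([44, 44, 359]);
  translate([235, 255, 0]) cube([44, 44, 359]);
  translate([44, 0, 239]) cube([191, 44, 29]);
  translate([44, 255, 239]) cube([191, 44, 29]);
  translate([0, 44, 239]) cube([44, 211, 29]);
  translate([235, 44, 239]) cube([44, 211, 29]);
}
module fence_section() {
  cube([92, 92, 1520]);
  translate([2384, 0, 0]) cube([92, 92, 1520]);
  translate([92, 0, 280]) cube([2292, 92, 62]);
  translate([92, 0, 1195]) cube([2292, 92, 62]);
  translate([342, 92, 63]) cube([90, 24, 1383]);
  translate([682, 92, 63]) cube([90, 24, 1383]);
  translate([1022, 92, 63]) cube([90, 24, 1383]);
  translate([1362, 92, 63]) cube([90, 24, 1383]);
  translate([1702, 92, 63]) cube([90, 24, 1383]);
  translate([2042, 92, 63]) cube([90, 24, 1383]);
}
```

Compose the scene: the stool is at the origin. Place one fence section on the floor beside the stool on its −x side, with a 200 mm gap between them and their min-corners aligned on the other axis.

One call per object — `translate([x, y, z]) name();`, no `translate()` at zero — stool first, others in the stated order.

stool();
translate([-2676, 0, 0]) fence_section();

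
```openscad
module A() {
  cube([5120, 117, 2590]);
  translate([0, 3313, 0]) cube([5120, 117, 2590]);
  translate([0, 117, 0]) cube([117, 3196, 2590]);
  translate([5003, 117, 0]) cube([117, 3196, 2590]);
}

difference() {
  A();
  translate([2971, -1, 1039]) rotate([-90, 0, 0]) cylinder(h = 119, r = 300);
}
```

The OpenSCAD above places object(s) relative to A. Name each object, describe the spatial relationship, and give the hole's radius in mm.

The subtracted cylinder has r = 300 mm.

A is a house frame. The house frame has a circular hole through its front wall. The hole's radius is 300 mm.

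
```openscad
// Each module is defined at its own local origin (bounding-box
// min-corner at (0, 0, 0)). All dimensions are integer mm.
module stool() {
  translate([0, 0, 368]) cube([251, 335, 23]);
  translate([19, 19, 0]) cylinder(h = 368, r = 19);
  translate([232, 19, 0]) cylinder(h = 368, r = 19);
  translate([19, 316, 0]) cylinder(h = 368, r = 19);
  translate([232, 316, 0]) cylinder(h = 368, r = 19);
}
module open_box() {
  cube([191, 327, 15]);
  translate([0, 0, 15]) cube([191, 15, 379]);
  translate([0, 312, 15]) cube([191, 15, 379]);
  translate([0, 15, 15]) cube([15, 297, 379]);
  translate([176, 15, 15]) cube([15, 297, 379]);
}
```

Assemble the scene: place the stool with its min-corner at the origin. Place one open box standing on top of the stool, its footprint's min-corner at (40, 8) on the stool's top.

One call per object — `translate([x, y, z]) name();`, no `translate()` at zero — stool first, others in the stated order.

stool();
translate([40, 8, 391]) open_box();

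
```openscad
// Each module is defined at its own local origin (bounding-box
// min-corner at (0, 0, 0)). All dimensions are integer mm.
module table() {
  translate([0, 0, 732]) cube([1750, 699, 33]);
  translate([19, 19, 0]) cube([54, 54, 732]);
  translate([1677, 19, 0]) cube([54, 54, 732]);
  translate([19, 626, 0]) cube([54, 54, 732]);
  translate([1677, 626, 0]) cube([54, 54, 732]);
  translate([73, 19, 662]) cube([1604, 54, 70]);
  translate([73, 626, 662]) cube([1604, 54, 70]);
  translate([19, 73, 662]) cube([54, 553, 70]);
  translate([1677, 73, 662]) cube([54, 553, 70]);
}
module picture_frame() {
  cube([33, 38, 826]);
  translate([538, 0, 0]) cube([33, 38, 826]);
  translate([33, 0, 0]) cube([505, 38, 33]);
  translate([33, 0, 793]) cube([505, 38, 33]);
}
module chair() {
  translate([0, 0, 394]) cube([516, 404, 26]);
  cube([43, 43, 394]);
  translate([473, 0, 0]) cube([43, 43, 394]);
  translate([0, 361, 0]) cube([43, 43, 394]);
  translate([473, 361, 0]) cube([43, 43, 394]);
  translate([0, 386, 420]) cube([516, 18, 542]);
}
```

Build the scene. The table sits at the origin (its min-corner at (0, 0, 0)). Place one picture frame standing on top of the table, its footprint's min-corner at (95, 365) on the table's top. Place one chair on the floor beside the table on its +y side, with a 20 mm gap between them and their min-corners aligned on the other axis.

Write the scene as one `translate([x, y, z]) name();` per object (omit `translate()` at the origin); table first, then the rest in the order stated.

table();
translate([95, 365, 765]) picture_frame();
translate([0, 719, 0]) chair();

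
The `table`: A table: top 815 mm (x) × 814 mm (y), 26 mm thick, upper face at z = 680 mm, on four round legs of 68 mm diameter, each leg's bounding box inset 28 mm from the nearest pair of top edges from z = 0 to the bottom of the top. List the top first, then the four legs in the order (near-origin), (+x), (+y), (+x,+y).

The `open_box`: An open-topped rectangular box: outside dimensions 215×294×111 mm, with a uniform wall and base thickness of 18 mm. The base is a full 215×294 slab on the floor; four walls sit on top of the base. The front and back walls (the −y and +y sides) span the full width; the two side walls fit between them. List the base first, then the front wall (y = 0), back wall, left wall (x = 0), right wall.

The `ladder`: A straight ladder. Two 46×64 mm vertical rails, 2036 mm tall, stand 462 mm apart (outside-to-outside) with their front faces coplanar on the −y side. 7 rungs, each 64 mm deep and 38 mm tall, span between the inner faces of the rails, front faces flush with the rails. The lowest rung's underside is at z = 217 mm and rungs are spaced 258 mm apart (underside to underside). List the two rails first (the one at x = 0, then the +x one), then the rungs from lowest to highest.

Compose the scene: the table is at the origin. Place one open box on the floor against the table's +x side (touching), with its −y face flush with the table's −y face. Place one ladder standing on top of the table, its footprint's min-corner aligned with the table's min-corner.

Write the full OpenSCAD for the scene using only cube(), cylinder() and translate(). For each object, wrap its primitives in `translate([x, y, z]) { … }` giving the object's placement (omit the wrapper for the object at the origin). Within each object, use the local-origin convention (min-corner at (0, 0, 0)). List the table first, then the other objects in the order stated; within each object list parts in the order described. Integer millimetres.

translate([0, 0, 654]) cube([815, 814, 26]);
translate([62, 62, 0]) cylinder(h = 654, r = 34);
translate([753, 62, 0]) cylinder(h = 654, r = 34);
translate([62, 752, 0]) cylinder(h = 654, r = 34);
translate([753, 752, 0]) cylinder(h = 654, r = 34);
translate([815, 0, 0]) {
  cube([215, 294, 18]);
  translate([0, 0, 18]) cube([215, 18, 93]);
  translate([0, 276, 18]) cube([215, 18, 93]);
  translate([0, 18, 18]) cube([18, 258, 93]);
  translate([197, 18, 18]) cube([18, 258, 93]);
}
translate([0, 0, 680]) {
  cube([46, 64, 2036]);
  translate([416, 0, 0]) cube([46, 64, 2036]);
  translate([46, 0, 217]) cube([370, 64, 38]);
  translate([46, 0, 475]) cube([370, 64, 38]);
  translate([46, 0, 733]) cube([370, 64, 38]);
  translate([46, 0, 991]) cube([370, 64, 38]);
  translate([46, 0, 1249]) cube([370, 64, 38]);
  translate([46, 0, 1507]) cube([370, 64, 38]);
  translate([46, 0, 1765]) cube([370, 64, 38]);
}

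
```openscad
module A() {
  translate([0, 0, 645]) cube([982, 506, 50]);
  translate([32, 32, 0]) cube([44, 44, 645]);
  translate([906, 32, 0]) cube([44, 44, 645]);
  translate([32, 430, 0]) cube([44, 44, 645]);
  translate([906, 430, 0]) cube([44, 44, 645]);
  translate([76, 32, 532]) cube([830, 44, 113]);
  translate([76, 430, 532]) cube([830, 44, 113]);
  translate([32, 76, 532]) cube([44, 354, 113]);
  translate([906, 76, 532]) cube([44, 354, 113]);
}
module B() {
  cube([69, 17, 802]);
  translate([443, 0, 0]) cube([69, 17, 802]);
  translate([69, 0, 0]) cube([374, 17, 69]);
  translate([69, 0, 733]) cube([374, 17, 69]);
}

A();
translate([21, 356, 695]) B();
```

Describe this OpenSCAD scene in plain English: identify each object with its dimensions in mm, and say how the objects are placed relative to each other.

A is a table: top 982 mm (x) × 506 mm (y), 50 mm thick, upper face at z = 695 mm, on four 44×44 mm square legs, each inset 32 mm from the nearest pair of top edges, running from z = 0 to the bottom of the top. Four apron rails, 44 mm thick and 113 mm tall, run between adjacent legs with their top edges flush with the underside of the top and their outer faces flush with the legs' outer faces.

B is a picture frame with a 374×664 mm rectangular opening (x by z) and a uniform 69 mm border on every side. Frame depth is 17 mm along y. It is built from two vertical stiles running the full outside height and two horizontal rails spanning the gap between the stiles.

The picture frame is on top of the table.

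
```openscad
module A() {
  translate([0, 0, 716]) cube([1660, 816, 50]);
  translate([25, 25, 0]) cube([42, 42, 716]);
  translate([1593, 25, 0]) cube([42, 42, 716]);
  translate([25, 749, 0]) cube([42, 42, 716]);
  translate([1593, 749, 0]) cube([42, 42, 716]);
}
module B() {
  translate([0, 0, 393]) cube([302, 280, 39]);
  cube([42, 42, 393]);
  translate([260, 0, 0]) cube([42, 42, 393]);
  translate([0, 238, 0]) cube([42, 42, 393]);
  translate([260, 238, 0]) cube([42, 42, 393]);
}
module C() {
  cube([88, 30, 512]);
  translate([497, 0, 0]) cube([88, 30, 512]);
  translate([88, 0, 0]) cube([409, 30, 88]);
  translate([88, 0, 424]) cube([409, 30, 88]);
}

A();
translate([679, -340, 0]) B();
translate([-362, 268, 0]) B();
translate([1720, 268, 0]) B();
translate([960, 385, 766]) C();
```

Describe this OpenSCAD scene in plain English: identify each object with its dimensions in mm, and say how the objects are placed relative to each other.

A is a rectangular dining table. The top is 1660×816×50 mm with its upper surface at z = 766 mm. It stands on four 42×42 mm square legs, each inset 25 mm from the nearest pair of top edges, running from the floor to the underside of the top.

B is a simple wooden stool: a rectangular seat 302 mm (x) by 280 mm (y), 39 mm thick, top face at z = 432 mm, on four square legs, each 42×42 mm in cross-section. The legs rest on z = 0, each flush with a corner of the seat.

C is a picture frame with a 409×336 mm rectangular opening (x by z) and a uniform 88 mm border on every side. Frame depth is 30 mm along y. It is built from two vertical stiles running the full outside height and two horizontal rails spanning the gap between the stiles.

Three stools sit around the table at the −y, −x, +x sides. The picture frame is on top of the table.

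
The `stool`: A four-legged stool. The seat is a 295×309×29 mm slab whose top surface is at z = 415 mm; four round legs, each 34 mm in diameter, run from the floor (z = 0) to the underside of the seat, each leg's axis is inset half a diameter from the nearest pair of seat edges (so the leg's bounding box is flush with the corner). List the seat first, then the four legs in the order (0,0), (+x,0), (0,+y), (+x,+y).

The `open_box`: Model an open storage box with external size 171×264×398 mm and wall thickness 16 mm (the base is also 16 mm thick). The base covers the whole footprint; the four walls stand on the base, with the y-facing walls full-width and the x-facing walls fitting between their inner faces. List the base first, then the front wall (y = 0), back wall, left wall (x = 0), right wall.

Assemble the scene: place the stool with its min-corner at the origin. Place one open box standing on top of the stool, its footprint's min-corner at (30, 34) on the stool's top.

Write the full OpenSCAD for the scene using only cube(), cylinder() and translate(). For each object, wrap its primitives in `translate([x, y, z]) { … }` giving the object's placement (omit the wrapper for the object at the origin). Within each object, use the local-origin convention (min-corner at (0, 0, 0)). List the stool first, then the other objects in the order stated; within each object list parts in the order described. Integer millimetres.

translate([0, 0, 386]) cube([295, 309, 29]);
translate([17, 17, 0]) cylinder(h = 386, r = 17);
translate([278, 17, 0]) cylinder(h = 386, r = 17);
translate([17, 292, 0]) cylinder(h = 386, r = 17);
translate([278, 292, 0]) cylinder(h = 386, r = 17);
translate([30, 34, 415]) {
  cube([171, 264, 16]);
  translate([0, 0, 16]) cube([171, 16, 382]);
  translate([0, 248, 16]) cube([171, 16, 382]);
  translate([0, 16, 16]) cube([16, 232, 382]);
  translate([155, 16, 16]) cube([16, 232, 382]);
}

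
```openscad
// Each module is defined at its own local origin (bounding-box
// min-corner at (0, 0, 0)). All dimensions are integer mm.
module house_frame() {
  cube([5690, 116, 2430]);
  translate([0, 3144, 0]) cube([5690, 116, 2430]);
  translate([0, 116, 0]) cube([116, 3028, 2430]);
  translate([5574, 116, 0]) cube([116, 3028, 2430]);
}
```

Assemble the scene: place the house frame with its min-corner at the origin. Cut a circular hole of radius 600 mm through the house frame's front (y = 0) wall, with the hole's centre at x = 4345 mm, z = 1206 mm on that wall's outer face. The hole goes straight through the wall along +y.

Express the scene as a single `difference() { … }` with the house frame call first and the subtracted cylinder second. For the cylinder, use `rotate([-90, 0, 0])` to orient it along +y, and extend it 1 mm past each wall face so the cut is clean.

difference() {
  house_frame();
  translate([4345, -1, 1206]) rotate([-90, 0, 0]) cylinder(h = 118, r = 600);
}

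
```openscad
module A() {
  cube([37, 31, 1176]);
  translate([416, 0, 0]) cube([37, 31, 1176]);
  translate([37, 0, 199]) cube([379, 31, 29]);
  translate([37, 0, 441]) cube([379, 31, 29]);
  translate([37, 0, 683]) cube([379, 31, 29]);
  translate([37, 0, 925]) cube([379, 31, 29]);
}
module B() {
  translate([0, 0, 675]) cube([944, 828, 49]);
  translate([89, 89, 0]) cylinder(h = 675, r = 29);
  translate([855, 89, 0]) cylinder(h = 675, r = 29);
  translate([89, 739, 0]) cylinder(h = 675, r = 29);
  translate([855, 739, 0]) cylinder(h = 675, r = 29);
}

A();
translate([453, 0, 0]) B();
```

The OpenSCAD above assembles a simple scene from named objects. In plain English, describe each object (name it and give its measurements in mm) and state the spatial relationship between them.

A is a wooden ladder with two side rails of 37×31 mm section and 1176 mm height, set 453 mm apart overall. Between them run 4 rectangular rungs (31 mm deep, 29 mm thick), front faces flush with the rails' −y face. The bottom of the first rung is 199 mm above the floor and each subsequent rung is 242 mm higher than the one below.

B is a rectangular dining table. The top is 944×828×49 mm with its upper surface at z = 724 mm. It stands on four round legs of 58 mm diameter, each leg's bounding box inset 60 mm from the nearest pair of top edges, running from the floor to the underside of the top.

The table is against the ladder's +x side, with their −y faces flush.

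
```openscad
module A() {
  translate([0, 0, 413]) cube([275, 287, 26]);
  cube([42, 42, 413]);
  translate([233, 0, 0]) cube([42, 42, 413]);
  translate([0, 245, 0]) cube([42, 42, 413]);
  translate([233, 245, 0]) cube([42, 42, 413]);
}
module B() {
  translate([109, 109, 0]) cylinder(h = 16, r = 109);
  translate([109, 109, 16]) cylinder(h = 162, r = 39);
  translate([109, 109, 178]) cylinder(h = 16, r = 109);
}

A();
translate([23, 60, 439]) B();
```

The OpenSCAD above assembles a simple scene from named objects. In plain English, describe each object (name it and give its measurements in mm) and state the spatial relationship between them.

A is a four-legged stool. The seat is 275×287 mm, 26 mm thick, top at z = 439 mm. It stands on four square legs, each 42×42 mm in cross-section, from z = 0 to the seat underside, each flush with a corner of the seat.

B is a spool: two coaxial disc flanges of radius 109 mm and thickness 16 mm, joined by a core cylinder of radius 39 mm and height 162 mm. The lower flange rests on z = 0 and the three cylinders share a vertical axis.

The spool is on top of the stool.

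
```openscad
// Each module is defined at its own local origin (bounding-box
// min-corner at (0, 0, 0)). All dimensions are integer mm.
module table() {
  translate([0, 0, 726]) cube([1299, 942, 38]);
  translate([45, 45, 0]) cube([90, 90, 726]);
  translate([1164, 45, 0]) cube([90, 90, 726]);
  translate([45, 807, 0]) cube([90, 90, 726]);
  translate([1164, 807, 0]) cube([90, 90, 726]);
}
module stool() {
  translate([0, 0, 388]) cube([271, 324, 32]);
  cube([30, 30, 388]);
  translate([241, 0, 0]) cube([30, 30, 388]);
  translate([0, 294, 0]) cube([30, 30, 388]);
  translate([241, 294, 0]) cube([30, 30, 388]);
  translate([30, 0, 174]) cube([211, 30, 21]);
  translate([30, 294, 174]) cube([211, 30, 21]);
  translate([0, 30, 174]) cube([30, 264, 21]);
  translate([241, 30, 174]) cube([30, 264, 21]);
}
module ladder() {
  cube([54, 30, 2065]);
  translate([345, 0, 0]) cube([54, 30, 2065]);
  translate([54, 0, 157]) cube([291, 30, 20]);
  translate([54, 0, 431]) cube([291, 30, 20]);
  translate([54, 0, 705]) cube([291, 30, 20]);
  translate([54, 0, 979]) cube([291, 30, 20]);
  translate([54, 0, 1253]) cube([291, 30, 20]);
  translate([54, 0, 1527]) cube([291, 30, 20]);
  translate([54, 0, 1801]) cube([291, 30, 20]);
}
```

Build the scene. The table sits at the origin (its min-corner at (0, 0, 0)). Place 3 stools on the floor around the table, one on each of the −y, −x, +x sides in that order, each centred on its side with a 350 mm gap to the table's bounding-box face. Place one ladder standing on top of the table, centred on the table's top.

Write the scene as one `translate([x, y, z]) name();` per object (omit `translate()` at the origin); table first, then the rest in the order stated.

table();
translate([514, -674, 0]) stool();
translate([-621, 309, 0]) stool();
translate([1649, 309, 0]) stool();
translate([450, 456, 764]) ladder();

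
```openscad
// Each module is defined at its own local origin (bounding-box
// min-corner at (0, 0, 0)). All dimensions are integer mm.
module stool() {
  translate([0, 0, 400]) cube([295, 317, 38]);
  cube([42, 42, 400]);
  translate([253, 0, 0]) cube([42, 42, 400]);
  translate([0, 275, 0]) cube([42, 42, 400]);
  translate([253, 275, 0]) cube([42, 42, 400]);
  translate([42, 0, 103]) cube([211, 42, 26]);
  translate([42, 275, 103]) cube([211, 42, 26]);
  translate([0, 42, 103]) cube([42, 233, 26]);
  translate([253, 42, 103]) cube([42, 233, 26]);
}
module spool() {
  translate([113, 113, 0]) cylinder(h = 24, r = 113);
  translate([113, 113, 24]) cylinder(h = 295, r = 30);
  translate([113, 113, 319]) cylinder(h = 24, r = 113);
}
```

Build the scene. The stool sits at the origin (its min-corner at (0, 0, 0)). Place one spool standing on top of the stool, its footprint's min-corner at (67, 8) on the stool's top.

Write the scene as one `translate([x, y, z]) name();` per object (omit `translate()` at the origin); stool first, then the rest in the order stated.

stool();
translate([67, 8, 438]) spool();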